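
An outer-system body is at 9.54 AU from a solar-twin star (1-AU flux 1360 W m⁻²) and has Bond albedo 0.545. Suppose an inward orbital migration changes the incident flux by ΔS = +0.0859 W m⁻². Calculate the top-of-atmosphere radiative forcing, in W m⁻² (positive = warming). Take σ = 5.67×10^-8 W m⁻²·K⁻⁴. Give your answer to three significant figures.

Irradiance scales as 1/d², so S = 1360 W m⁻² × (1/9.54)² = 14.94 W m⁻².
TOA radiative forcing: ΔF = (1−α)ΔS/4 = 0.455·(+0.0859)/4 = 0.009771 W m⁻².

0.00977 W m⁻²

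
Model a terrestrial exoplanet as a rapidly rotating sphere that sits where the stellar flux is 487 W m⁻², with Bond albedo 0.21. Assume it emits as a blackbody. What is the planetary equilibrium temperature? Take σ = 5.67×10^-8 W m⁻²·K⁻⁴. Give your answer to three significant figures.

The planet absorbs (1−α)S over its disc πR² and re-emits over 4πR², so the mean absorbed flux is (1−0.21)·487.0/4 = 96.18 W m⁻².
In equilibrium σT⁴ equals this, so T = 202.9 K.

203 K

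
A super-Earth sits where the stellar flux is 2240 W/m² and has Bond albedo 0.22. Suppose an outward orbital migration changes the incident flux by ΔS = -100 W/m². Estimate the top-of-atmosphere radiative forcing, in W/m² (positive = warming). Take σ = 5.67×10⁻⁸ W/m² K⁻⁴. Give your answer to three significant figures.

-19.5 W/m²

TOA radiative forcing: ΔF = (1−α)ΔS/4 = 0.78·(-100)/4 = -19.50 W/m².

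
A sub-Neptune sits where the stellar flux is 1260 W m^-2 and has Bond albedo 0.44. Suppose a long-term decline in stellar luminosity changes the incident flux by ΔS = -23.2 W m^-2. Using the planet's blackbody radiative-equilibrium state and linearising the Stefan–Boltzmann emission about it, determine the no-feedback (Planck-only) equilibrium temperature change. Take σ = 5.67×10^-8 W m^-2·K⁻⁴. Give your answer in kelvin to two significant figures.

-1.1 K

Reference equilibrium: T_e = [S(1−α)/(4σ)]^(1/4) = 236.2 K.
TOA radiative forcing: ΔF = (1−α)ΔS/4 = 0.56·(-23.2)/4 = -3.248 W m^-2.
Linearising σT⁴ gives d(σT⁴)/dT = 4σT_e³ = 2.988 W m^-2 per K.
So ΔT₀ = -3.248/2.988 = -1.09 K.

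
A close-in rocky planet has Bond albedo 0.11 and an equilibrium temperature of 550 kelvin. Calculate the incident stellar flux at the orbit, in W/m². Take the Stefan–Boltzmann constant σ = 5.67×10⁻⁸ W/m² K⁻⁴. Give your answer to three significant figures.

Invert the energy balance for S: S = 4σT⁴/(1−α).
σT⁴ = 5.67×10⁻⁸·(550)⁴ = 5188 W/m².
S = 4·5188/0.89 = 23320 W/m².

23300 W/m²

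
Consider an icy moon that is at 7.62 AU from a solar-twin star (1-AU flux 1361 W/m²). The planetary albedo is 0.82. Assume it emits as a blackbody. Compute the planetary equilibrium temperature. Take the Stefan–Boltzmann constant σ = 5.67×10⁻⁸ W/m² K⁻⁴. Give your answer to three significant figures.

Irradiance scales as 1/d², so S = 1361 W/m² × (1/7.62)² = 23.44 W/m².
The planet absorbs (1−α)S over its disc πR² and re-emits over 4πR², so the mean absorbed flux is (1−0.82)·23.44/4 = 1.055 W/m².
Set σT⁴ = 1.055 → T = (1.055/σ)^(1/4) = 65.67 K.

65.7 K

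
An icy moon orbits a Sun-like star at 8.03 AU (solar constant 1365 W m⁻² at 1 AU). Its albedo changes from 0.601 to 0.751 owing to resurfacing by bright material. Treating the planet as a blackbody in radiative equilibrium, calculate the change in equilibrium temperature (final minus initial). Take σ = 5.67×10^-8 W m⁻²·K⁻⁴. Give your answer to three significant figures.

-8.69 kelvin

Irradiance scales as 1/d², so S = 1365 W m⁻² × (1/8.03)² = 21.17 W m⁻².
Initial: T₁ = [S(1−0.601)/(4σ)]^(1/4) = 78.12 K.
Final:   T₂ = [S(1−0.751)/(4σ)]^(1/4) = 69.43 K.
Change: 69.43 − 78.12 = -8.686 K.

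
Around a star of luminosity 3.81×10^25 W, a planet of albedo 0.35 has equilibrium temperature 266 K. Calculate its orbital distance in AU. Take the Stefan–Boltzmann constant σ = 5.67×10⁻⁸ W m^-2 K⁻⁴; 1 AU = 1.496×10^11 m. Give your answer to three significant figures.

0.278 AU

Required flux: S = 4σT⁴/(1−α) = 1747 W m^-2.
S = L/(4πd²) → d = √(L/4πS) = √(3.81×10^25/(4π·1747)) = 4.166×10^10 m = 0.2785 AU.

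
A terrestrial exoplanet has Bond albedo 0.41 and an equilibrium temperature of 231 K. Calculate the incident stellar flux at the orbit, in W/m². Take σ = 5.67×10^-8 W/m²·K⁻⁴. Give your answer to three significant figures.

1090 W/m²

From S(1−α)/4 = σT⁴: S = 4σT⁴/(1−α).
The emitted flux is σT⁴ = 161.4 W/m².
So S = 4×161.4/(1−0.41) = 1095 W/m².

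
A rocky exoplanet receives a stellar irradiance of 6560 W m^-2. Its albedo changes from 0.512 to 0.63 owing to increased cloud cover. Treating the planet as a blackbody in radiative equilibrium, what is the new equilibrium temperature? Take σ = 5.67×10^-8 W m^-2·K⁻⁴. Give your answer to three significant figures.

322 K

T₂ = [S(1−α₂)/(4σ)]^(1/4) = [6560·0.37/(4σ)]^(1/4) = 321.6 K.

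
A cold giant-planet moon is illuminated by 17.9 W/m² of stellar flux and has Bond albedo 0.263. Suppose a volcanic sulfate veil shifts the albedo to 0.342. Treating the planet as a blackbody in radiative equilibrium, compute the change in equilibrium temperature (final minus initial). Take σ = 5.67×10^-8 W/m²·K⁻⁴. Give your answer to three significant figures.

Initial: T₁ = [S(1−0.263)/(4σ)]^(1/4) = 87.33 K.
After:  T₂ = [17.90·0.658/(4σ)]^(1/4) = 84.89 K.
Change: 84.89 − 87.33 = -2.441 K.

-2.44 K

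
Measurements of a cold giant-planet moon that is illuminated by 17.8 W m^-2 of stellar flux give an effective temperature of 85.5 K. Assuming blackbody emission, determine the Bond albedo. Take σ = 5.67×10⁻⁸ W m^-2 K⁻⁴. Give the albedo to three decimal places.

Rearranging the radiative balance, α = 1 − 4σT⁴/S.
σT⁴ = 3.030 W m^-2, so 4σT⁴ = 12.12 W m^-2.
Hence α = 1 − 12.12/17.80 = 0.3191.

0.319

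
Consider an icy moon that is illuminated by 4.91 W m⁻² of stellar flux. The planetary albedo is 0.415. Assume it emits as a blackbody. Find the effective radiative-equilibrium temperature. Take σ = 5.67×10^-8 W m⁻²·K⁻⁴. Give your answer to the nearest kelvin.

Absorbed flux (global mean): S(1−α)/4 = 4.910·0.585/4 = 0.7181 W m⁻².
Set σT⁴ = 0.7181 → T = (0.7181/σ)^(1/4) = 59.66 K.

60 K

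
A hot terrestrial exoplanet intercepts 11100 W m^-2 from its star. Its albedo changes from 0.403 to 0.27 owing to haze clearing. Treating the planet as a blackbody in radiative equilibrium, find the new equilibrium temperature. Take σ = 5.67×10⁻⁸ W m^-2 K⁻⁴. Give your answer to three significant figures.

New equilibrium: T₂ = [(1−0.27)·11100/(4σ)]^(1/4) = 434.8 K.

435 K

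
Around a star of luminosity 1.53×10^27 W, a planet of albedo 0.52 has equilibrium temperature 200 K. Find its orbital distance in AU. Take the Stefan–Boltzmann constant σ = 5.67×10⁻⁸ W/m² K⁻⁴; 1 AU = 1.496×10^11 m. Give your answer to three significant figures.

2.68 AU

The flux needed for this T is 4σT⁴/(1−0.52) = 756.0 W/m².
From L = 4πd²S, d = √(1.53×10^27/(4π·756.0)) = 4.013×10^11 m = 2.683 AU.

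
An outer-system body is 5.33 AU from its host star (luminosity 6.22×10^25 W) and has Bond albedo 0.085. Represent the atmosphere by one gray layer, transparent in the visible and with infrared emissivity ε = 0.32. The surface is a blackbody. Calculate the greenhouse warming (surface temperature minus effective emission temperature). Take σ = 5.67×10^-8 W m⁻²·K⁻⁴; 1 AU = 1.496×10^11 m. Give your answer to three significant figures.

3.34 kelvin

Orbital distance: d = 5.33 AU = 7.974×10^11 m.
Spreading L over a sphere of radius d: S = 6.22×10^25/(4π·7.97×10^11²) = 7.785 W m⁻².
Effective emission temperature (TOA balance): σT_e⁴ = S(1−α)/4 = 1.781 W m⁻² → T_e = 74.86 K.
For a single slab of emissivity ε, T_s⁴ = 2T_e⁴/(2−ε); thus T_s = 74.86·(1.19)^(1/4) = 78.20 K.
The atmosphere warms the surface by 3.335 K.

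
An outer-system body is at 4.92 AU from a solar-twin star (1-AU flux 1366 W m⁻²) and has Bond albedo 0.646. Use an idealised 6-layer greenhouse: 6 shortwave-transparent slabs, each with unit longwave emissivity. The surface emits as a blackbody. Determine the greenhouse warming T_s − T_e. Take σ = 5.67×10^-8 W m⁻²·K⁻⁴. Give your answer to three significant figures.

Irradiance scales as 1/d², so S = 1366 W m⁻² × (1/4.92)² = 56.43 W m⁻².
The effective emission temperature is T_e = [S(1−α)/(4σ)]^¼ = 96.88 K.
Surface: T_s = (7)^¼·T_e = 157.6 K.
So the greenhouse effect raises the surface by 157.6 − 96.88 = 60.70 K.

60.7 K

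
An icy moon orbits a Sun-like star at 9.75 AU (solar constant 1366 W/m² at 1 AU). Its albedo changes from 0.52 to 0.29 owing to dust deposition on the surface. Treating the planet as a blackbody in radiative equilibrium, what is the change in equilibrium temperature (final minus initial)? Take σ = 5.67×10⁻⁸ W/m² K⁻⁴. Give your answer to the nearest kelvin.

8 kelvin

By the inverse-square law, S = 1366/9.75² = 14.37 W/m².
Initial: T₁ = [S(1−0.52)/(4σ)]^(1/4) = 74.26 K.
With α = 0.29, T₂ = 81.90 K.
Change: 81.90 − 74.26 = 7.635 K.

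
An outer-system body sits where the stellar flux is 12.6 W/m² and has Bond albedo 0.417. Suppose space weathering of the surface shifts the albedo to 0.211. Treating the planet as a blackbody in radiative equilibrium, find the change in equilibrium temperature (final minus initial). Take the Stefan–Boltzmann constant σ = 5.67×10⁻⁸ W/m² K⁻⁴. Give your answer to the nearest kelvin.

6 K

Initial: T₁ = [S(1−0.417)/(4σ)]^(1/4) = 75.44 K.
Final:   T₂ = [S(1−0.211)/(4σ)]^(1/4) = 81.37 K.
Change: 81.37 − 75.44 = 5.928 K.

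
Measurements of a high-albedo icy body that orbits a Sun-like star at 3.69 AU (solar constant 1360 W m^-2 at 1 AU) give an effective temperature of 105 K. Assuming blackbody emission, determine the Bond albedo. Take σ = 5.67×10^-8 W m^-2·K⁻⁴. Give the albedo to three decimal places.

By the inverse-square law, S = 1360/3.69² = 99.88 W m^-2.
Rearranging the radiative balance, α = 1 − 4σT⁴/S.
4σT⁴ = 4·5.67×10⁻⁸·(105)⁴ = 27.57 W m^-2.
1−α = 27.57/99.88 = 0.2760, so α = 0.7240.

0.724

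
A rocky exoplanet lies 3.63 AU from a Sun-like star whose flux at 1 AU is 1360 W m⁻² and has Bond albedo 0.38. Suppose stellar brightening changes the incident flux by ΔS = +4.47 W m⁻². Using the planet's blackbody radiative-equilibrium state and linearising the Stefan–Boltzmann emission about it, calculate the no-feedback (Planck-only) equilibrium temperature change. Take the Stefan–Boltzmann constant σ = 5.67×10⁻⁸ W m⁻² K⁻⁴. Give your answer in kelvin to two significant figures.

Irradiance scales as 1/d², so S = 1360 W m⁻² × (1/3.63)² = 103.2 W m⁻².
The baseline emission temperature is T_e = 129.6 K.
Only a fraction (1−α) is absorbed and it's spread over 4πR², so ΔF = (1−α)ΔS/4 = 0.6928 W m⁻².
Planck response: λ_P = 4σT_e³ = 4·5.67×10⁻⁸·(129.6)³ = 0.4937 W m⁻²/K.
Hence the no-feedback warming is ΔF/(4σT_e³) = 1.40 K.

1.4 kelvin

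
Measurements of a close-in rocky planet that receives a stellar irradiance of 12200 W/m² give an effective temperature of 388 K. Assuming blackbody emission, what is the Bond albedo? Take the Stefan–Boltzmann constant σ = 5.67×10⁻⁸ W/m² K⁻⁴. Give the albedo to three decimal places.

Rearranging the radiative balance, α = 1 − 4σT⁴/S.
σT⁴ = 1285 W/m², so 4σT⁴ = 5140 W/m².
Hence α = 1 − 5140/12200 = 0.5787.

0.579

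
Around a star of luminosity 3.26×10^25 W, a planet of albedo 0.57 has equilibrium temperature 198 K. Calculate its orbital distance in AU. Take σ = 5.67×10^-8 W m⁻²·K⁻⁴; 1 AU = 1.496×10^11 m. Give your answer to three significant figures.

Required flux: S = 4σT⁴/(1−α) = 810.7 W m⁻².
Then d = [L/(4πS)]^(1/2) = 5.657×10^10 m, i.e. 0.3781 AU.

0.378 AU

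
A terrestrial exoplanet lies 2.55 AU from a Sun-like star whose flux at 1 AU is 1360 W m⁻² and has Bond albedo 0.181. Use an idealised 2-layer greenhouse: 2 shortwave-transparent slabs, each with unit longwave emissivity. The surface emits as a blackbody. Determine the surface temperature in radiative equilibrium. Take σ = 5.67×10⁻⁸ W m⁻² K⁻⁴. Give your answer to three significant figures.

218 K

Irradiance scales as 1/d², so S = 1360 W m⁻² × (1/2.55)² = 209.2 W m⁻².
OLR = S(1−α)/4 = 42.82 W m⁻²; the top layer radiates at T_e = 165.8 K.
With N = 2 opaque layers, T_s = (N+1)^(1/4)·T_e = 3^(1/4)·165.8 = 218.2 K.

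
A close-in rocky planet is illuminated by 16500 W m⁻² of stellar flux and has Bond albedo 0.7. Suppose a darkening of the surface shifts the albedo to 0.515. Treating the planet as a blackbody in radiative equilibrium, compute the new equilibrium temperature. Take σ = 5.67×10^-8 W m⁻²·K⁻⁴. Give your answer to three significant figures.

433 K

T₂ = [S(1−α₂)/(4σ)]^(1/4) = [16500·0.485/(4σ)]^(1/4) = 433.4 K.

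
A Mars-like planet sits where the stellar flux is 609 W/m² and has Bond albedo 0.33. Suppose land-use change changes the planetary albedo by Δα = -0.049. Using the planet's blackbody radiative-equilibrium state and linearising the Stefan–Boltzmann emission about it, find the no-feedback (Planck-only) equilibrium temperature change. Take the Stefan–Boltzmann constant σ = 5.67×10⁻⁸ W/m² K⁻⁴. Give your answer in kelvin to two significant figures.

3.8 K

Reference equilibrium: T_e = [S(1−α)/(4σ)]^(1/4) = 206.0 K.
TOA radiative forcing: ΔF = −S·Δα/4 = −609.0·(-0.049)/4 = 7.460 W/m².
Linearising σT⁴ gives d(σT⁴)/dT = 4σT_e³ = 1.981 W/m² per K.
ΔT₀ = ΔF/λ_P = 7.460/1.981 = 3.77 K.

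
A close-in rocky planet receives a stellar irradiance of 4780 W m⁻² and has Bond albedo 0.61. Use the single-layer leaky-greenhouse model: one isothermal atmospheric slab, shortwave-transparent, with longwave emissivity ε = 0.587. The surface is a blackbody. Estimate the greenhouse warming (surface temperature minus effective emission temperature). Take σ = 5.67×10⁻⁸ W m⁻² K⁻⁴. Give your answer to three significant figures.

Effective emission temperature (TOA balance): σT_e⁴ = S(1−α)/4 = 466.1 W m⁻² → T_e = 301.1 K.
The surface balance (absorbed SW + ε·downward IR = σT_s⁴) with T_a⁴ = T_s⁴/2 reduces to T_s = T_e·[2/(2−ε)]^¼ = 328.4 K.
T_s − T_e = 328.4 − 301.1 = 27.32 K.

27.3 K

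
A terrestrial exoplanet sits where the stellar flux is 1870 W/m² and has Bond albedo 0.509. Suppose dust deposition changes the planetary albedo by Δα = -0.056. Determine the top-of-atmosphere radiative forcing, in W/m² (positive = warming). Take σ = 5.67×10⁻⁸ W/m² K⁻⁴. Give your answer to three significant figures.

ΔF = −(S/4)Δα = −(1870/4)×(-0.056) = 26.18 W/m².

26.2 W/m²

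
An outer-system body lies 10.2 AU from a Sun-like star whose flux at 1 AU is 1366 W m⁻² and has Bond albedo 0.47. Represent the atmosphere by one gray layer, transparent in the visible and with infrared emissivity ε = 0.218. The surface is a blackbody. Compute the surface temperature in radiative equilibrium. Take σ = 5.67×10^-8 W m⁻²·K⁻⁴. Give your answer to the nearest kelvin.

77 kelvin

Flux at the orbit: S = 1366/(10.2)² = 13.13 W m⁻².
Effective emission temperature (TOA balance): σT_e⁴ = S(1−α)/4 = 1.740 W m⁻² → T_e = 74.43 K.
Surface balance with a leaky layer gives σT_s⁴ = σT_e⁴·2/(2−ε), so T_s = T_e·[2/(2−0.218)]^(1/4) = 76.60 K.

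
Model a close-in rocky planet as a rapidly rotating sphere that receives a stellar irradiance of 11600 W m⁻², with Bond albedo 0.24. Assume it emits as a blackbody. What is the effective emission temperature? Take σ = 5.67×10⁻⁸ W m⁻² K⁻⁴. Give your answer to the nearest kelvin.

The planet absorbs (1−α)S over its disc πR² and re-emits over 4πR², so the mean absorbed flux is (1−0.24)·11600/4 = 2204 W m⁻².
In equilibrium σT⁴ equals this, so T = 444.0 K.

444 K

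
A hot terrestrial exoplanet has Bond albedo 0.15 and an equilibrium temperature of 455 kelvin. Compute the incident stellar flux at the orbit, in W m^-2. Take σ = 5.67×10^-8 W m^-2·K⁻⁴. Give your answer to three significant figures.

From S(1−α)/4 = σT⁴: S = 4σT⁴/(1−α).
σT⁴ = 5.67×10⁻⁸·(455)⁴ = 2430 W m^-2.
So S = 4×2430/(1−0.15) = 11440 W m^-2.

11400 W m^-2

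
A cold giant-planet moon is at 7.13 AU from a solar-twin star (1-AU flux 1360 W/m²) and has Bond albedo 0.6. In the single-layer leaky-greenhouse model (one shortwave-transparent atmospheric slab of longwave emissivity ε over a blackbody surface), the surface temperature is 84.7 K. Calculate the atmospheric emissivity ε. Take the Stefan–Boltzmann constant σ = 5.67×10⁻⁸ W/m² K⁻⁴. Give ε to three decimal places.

0.167

Irradiance scales as 1/d², so S = 1360 W/m² × (1/7.13)² = 26.75 W/m².
First, T_e = [26.75·(1−0.6)/(4σ)]^(1/4) = 82.88 K.
T_s⁴ = T_e⁴·2/(2−ε) → ε = 2 − 2(T_e/T_s)⁴ = 2 − 2·(82.88/84.7)⁴ = 0.1665.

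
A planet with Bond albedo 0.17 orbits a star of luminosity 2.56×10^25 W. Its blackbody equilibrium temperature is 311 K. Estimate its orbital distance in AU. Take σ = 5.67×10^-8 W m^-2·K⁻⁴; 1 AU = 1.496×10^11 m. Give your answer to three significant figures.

The flux needed for this T is 4σT⁴/(1−0.17) = 2556 W m^-2.
S = L/(4πd²) → d = √(L/4πS) = √(2.56×10^25/(4π·2556)) = 2.823×10^10 m = 0.1887 AU.

0.189 AU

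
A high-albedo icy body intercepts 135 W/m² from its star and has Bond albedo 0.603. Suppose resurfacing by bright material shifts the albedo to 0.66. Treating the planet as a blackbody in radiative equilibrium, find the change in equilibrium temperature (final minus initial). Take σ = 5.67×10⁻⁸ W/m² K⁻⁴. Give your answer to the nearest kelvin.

With α = 0.603, T₁ = 124.0 K.
With α = 0.66, T₂ = 119.3 K.
ΔT = T₂ − T₁ = -4.712 K.

-5 kelvin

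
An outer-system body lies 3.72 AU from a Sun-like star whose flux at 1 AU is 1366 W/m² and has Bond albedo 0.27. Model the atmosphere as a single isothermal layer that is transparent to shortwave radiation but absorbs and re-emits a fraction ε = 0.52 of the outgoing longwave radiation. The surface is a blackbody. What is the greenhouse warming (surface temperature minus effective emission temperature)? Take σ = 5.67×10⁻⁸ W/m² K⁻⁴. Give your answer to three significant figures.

10.4 K

Flux at the orbit: S = 1366/(3.72)² = 98.71 W/m².
Effective emission temperature (TOA balance): σT_e⁴ = S(1−α)/4 = 18.01 W/m² → T_e = 133.5 K.
For a single slab of emissivity ε, T_s⁴ = 2T_e⁴/(2−ε); thus T_s = 133.5·(1.351)^(1/4) = 143.9 K.
T_s − T_e = 143.9 − 133.5 = 10.44 K.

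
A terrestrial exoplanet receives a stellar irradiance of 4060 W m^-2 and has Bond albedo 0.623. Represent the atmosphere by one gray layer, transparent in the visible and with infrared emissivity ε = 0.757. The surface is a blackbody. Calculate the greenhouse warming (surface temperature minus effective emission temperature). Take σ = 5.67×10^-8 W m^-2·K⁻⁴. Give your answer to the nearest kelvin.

At the top of the atmosphere, σT_e⁴ = S(1−α)/4 = 382.7 W m^-2, giving T_e = 286.6 K.
The surface balance (absorbed SW + ε·downward IR = σT_s⁴) with T_a⁴ = T_s⁴/2 reduces to T_s = T_e·[2/(2−ε)]^¼ = 322.8 K.
The atmosphere warms the surface by 36.19 K.

36 kelvin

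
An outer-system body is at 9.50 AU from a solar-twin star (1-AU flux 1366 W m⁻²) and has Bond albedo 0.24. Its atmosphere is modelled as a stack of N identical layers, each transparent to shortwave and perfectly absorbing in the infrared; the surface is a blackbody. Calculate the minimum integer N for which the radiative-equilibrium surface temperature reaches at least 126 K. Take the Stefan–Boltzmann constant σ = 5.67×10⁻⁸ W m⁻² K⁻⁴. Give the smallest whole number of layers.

4

Irradiance scales as 1/d², so S = 1366 W m⁻² × (1/9.50)² = 15.14 W m⁻².
Top-of-atmosphere balance: σT_e⁴ = S(1−α)/4 = 2.876 W m⁻² → T_e = 84.39 K.
Since T_s⁴ = (N+1)T_e⁴, we need N ≥ (T_s/T_e)⁴ − 1 = 3.969.
So N ≥ 3.969; the smallest integer is N = 4.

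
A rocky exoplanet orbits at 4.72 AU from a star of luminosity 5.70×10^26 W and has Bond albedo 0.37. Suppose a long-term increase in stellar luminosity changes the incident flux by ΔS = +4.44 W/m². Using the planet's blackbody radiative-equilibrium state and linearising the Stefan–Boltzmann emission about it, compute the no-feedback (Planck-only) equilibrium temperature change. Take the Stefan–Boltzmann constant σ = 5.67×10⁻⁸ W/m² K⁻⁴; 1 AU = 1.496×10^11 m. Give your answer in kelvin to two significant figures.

1.5 K

d = 4.72 × 1.496×10^11 m = 7.061×10^11 m.
S = L/(4πd²) = 90.97 W/m².
Unperturbed T_e = [90.97·(1−0.37)/(4σ)]^¼ = 126.1 K.
Only a fraction (1−α) is absorbed and it's spread over 4πR², so ΔF = (1−α)ΔS/4 = 0.6993 W/m².
The Planck feedback parameter is 4σT_e³ = 0.4546 W/m²/K.
Hence the no-feedback warming is ΔF/(4σT_e³) = 1.54 K.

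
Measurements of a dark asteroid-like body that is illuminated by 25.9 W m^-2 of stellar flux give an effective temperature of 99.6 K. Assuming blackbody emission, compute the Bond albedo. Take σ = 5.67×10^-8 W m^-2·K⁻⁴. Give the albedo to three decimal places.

0.138

From σT⁴ = S(1−α)/4 we invert for α: 1−α = 4σT⁴/S.
σT⁴ = 5.580 W m^-2, so 4σT⁴ = 22.32 W m^-2.
Hence α = 1 − 22.32/25.90 = 0.1383.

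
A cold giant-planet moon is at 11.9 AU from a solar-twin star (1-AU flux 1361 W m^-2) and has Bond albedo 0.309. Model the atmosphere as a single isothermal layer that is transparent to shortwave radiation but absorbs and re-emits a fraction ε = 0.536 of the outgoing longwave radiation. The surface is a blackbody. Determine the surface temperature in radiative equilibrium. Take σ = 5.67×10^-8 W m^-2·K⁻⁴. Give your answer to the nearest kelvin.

80 K

By the inverse-square law, S = 1361/11.9² = 9.611 W m^-2.
The planet radiates to space at T_e = [S(1−α)/(4σ)]^(1/4) = 73.56 K.
The surface balance (absorbed SW + ε·downward IR = σT_s⁴) with T_a⁴ = T_s⁴/2 reduces to T_s = T_e·[2/(2−ε)]^¼ = 79.53 K.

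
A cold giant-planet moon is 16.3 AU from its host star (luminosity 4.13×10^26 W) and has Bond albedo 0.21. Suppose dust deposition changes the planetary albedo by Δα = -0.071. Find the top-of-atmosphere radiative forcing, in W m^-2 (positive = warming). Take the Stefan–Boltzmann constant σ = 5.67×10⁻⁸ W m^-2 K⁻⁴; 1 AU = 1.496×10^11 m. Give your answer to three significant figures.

d = 16.3 × 1.496×10^11 m = 2.438×10^12 m.
Spreading L over a sphere of radius d: S = 4.13×10^26/(4π·2.44×10^12²) = 5.527 W m^-2.
The change in absorbed flux is Δ[S(1−α)/4] = −SΔα/4 = 0.09811 W m^-2.

0.0981 W m^-2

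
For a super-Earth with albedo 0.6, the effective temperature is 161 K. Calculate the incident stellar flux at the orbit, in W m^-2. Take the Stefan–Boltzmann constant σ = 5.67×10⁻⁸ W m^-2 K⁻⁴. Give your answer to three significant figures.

From S(1−α)/4 = σT⁴: S = 4σT⁴/(1−α).
The emitted flux is σT⁴ = 38.10 W m^-2.
So S = 4×38.10/(1−0.6) = 381.0 W m^-2.

381 W m^-2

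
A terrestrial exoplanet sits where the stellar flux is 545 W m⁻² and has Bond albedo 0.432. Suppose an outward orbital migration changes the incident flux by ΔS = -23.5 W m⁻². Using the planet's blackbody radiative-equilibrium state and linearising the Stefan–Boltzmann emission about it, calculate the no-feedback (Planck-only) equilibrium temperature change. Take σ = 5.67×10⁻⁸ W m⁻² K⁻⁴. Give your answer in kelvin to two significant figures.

The baseline emission temperature is T_e = 192.2 K.
TOA radiative forcing: ΔF = (1−α)ΔS/4 = 0.568·(-23.5)/4 = -3.337 W m⁻².
Linearising σT⁴ gives d(σT⁴)/dT = 4σT_e³ = 1.611 W m⁻² per K.
Hence the no-feedback warming is ΔF/(4σT_e³) = -2.07 K.

-2.1 K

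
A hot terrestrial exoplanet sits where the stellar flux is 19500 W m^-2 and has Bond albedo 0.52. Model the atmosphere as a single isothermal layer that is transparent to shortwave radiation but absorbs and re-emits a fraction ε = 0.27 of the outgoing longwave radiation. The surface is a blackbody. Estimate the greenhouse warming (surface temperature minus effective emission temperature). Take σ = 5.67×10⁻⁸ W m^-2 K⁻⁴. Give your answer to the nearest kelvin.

Effective emission temperature (TOA balance): σT_e⁴ = S(1−α)/4 = 2340 W m^-2 → T_e = 450.7 K.
Surface balance with a leaky layer gives σT_s⁴ = σT_e⁴·2/(2−ε), so T_s = T_e·[2/(2−0.27)]^(1/4) = 467.4 K.
T_s − T_e = 467.4 − 450.7 = 16.64 K.

17 K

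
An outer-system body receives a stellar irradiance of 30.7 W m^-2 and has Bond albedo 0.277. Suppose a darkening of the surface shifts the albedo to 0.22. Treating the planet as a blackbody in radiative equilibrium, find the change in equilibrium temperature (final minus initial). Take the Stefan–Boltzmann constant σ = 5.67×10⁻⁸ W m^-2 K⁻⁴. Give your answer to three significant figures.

1.90 kelvin

With α = 0.277, T₁ = 99.46 K.
Final:   T₂ = [S(1−0.22)/(4σ)]^(1/4) = 101.4 K.
ΔT = T₂ − T₁ = 1.905 K.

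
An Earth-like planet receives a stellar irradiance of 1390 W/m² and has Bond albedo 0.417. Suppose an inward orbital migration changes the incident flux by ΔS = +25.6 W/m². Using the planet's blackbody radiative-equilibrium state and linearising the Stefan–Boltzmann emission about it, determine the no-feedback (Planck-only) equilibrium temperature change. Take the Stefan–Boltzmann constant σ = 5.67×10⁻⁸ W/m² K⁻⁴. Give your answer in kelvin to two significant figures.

1.1 K

Unperturbed T_e = [1390·(1−0.417)/(4σ)]^¼ = 244.5 K.
Only a fraction (1−α) is absorbed and it's spread over 4πR², so ΔF = (1−α)ΔS/4 = 3.731 W/m².
The Planck feedback parameter is 4σT_e³ = 3.315 W/m²/K.
ΔT₀ = ΔF/λ_P = 3.731/3.315 = 1.13 K.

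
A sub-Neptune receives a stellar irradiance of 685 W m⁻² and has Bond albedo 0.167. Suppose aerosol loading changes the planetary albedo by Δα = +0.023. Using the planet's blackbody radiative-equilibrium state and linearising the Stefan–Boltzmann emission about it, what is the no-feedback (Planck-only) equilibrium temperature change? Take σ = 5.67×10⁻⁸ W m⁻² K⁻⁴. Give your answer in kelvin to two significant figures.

The baseline emission temperature is T_e = 224.0 K.
ΔF = −(S/4)Δα = −(685.0/4)×(+0.023) = -3.939 W m⁻².
Linearising σT⁴ gives d(σT⁴)/dT = 4σT_e³ = 2.548 W m⁻² per K.
ΔT₀ = ΔF/λ_P = -3.939/2.548 = -1.55 K.

-1.5 kelvin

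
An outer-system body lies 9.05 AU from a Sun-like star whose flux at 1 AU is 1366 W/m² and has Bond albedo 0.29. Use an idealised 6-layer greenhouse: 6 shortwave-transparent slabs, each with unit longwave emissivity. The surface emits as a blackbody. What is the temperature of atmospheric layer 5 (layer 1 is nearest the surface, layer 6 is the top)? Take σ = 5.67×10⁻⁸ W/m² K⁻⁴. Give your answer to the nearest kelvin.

101 K

Irradiance scales as 1/d², so S = 1366 W/m² × (1/9.05)² = 16.68 W/m².
OLR = S(1−α)/4 = 2.960 W/m²; the top layer radiates at T_e = 85.00 K.
In the N-layer model, layer k (counted from the surface) has T_k = (N+1−k)^(1/4)·T_e.
T_5 = (2)^(1/4)·85.00 = 101.1 K.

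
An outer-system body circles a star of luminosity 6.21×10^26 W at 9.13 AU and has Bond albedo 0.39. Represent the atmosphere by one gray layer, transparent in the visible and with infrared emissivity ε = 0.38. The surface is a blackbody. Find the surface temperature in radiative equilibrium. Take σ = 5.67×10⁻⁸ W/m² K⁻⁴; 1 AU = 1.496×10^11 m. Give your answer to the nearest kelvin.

97 kelvin

Orbital distance: d = 9.13 AU = 1.366×10^12 m.
Flux at the orbit: S = L/(4πd²) = 6.21×10^26/(4π·(1.37×10^12)²) = 26.49 W/m².
The planet radiates to space at T_e = [S(1−α)/(4σ)]^(1/4) = 91.87 K.
For a single slab of emissivity ε, T_s⁴ = 2T_e⁴/(2−ε); thus T_s = 91.87·(1.235)^(1/4) = 96.84 K.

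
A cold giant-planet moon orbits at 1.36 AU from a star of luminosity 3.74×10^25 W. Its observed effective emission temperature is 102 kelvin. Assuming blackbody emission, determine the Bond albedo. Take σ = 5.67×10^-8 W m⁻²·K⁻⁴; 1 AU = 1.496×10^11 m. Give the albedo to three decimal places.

0.659

Orbital distance: d = 1.36 AU = 2.035×10^11 m.
Spreading L over a sphere of radius d: S = 3.74×10^25/(4π·2.03×10^11²) = 71.90 W m⁻².
Energy balance: S(1−α)/4 = σT⁴, so 1−α = 4σT⁴/S.
σT⁴ = 6.137 W m⁻², so 4σT⁴ = 24.55 W m⁻².
Hence α = 1 − 24.55/71.90 = 0.6586.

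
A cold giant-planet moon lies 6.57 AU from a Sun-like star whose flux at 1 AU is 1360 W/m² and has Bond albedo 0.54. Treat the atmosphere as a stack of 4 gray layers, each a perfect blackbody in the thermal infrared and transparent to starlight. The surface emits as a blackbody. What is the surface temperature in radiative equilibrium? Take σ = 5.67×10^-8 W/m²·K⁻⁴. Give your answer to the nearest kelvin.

134 K

Irradiance scales as 1/d², so S = 1360 W/m² × (1/6.57)² = 31.51 W/m².
The effective emission temperature is T_e = [S(1−α)/(4σ)]^¼ = 89.41 K.
With N = 4 opaque layers, T_s = (N+1)^(1/4)·T_e = 5^(1/4)·89.41 = 133.7 K.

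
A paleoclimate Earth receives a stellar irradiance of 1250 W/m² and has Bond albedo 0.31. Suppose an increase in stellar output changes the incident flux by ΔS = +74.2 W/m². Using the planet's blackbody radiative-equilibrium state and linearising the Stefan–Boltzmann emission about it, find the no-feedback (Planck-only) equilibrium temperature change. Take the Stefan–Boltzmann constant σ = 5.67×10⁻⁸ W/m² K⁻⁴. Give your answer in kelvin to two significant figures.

3.7 kelvin

Unperturbed T_e = [1250·(1−0.31)/(4σ)]^¼ = 248.3 K.
Only a fraction (1−α) is absorbed and it's spread over 4πR², so ΔF = (1−α)ΔS/4 = 12.80 W/m².
Linearising σT⁴ gives d(σT⁴)/dT = 4σT_e³ = 3.473 W/m² per K.
ΔT₀ = ΔF/λ_P = 12.80/3.473 = 3.69 K.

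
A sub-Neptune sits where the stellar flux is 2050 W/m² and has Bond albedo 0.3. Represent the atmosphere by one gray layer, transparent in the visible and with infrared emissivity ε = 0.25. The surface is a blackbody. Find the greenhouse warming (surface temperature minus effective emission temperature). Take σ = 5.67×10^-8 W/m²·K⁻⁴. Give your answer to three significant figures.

The planet radiates to space at T_e = [S(1−α)/(4σ)]^(1/4) = 282.0 K.
For a single slab of emissivity ε, T_s⁴ = 2T_e⁴/(2−ε); thus T_s = 282.0·(1.143)^(1/4) = 291.6 K.
T_s − T_e = 291.6 − 282.0 = 9.574 K.

9.57 kelvin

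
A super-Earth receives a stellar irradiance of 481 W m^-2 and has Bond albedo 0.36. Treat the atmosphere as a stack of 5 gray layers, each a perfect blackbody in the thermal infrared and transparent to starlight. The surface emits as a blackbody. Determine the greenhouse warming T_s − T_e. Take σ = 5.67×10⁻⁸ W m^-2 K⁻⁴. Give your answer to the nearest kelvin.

108 kelvin

OLR = S(1−α)/4 = 76.96 W m^-2; the top layer radiates at T_e = 191.9 K.
T_s = (N+1)^(1/4)·T_e = 300.4 K.
Warming: T_s − T_e = 108.5 K.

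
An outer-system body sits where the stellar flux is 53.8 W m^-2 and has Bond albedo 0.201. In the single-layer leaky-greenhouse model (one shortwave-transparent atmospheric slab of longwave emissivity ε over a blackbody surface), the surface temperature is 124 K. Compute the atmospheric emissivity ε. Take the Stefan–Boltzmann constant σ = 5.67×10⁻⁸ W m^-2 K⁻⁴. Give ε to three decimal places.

0.397

TOA balance gives T_e = 117.3 K.
T_s⁴ = T_e⁴·2/(2−ε) → ε = 2 − 2(T_e/T_s)⁴ = 2 − 2·(117.3/124)⁴ = 0.3966.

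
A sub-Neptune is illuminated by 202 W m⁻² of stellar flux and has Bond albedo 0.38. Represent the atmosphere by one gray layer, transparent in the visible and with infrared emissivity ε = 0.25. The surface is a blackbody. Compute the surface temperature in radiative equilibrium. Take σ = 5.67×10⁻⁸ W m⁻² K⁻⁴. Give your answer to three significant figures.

Effective emission temperature (TOA balance): σT_e⁴ = S(1−α)/4 = 31.31 W m⁻² → T_e = 153.3 K.
Surface balance with a leaky layer gives σT_s⁴ = σT_e⁴·2/(2−ε), so T_s = T_e·[2/(2−0.25)]^(1/4) = 158.5 K.

158 kelvin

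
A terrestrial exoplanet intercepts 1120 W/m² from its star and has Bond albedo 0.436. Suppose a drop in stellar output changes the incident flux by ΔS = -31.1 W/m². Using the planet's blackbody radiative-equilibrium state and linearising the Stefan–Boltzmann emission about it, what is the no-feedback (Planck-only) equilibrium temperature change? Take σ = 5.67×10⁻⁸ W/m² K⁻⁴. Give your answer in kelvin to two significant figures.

-1.6 K

Unperturbed T_e = [1120·(1−0.436)/(4σ)]^¼ = 229.7 K.
Only a fraction (1−α) is absorbed and it's spread over 4πR², so ΔF = (1−α)ΔS/4 = -4.385 W/m².
The Planck feedback parameter is 4σT_e³ = 2.750 W/m²/K.
Hence the no-feedback warming is ΔF/(4σT_e³) = -1.59 K.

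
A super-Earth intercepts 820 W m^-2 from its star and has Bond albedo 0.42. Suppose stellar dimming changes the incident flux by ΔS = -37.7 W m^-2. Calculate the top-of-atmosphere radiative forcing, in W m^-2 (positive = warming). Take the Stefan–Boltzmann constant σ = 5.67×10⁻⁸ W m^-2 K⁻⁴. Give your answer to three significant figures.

TOA radiative forcing: ΔF = (1−α)ΔS/4 = 0.58·(-37.7)/4 = -5.467 W m^-2.

-5.47 W m^-2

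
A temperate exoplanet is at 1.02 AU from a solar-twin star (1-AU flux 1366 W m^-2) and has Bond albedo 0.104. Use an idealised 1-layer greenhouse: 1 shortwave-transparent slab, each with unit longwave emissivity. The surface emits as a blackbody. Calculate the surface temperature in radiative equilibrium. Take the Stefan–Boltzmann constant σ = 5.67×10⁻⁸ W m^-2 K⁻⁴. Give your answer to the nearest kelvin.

Irradiance scales as 1/d², so S = 1366 W m^-2 × (1/1.02)² = 1313 W m^-2.
The effective emission temperature is T_e = [S(1−α)/(4σ)]^¼ = 268.4 K.
Layer-by-layer balance gives σT_s⁴ = (N+1)σT_e⁴, so T_s = 2^¼·268.4 = 319.1 K.

319 K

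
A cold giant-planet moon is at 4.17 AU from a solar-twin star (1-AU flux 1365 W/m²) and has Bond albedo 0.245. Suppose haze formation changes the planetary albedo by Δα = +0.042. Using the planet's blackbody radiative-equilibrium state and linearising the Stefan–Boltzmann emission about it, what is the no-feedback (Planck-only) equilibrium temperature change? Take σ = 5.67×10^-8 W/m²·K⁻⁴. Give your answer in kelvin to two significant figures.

Flux at the orbit: S = 1365/(4.17)² = 78.50 W/m².
Unperturbed T_e = [78.50·(1−0.245)/(4σ)]^¼ = 127.1 K.
TOA radiative forcing: ΔF = −S·Δα/4 = −78.50·(+0.042)/4 = -0.8242 W/m².
Planck response: λ_P = 4σT_e³ = 4·5.67×10⁻⁸·(127.1)³ = 0.4661 W/m²/K.
So ΔT₀ = -0.8242/0.4661 = -1.77 K.

-1.8 K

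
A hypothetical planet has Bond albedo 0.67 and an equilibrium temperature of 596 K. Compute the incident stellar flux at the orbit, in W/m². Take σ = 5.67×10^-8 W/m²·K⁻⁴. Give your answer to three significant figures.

86700 W/m²

From S(1−α)/4 = σT⁴: S = 4σT⁴/(1−α).
The emitted flux is σT⁴ = 7154 W/m².
S = 4·7154/0.33 = 86720 W/m².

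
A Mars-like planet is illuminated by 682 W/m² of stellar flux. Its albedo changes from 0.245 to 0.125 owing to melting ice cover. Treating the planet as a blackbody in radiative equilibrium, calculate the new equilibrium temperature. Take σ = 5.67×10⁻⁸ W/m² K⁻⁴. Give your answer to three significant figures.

226 K

With the new albedo, S(1−α₂)/4 = 149.2 W/m², so T₂ = 226.5 K.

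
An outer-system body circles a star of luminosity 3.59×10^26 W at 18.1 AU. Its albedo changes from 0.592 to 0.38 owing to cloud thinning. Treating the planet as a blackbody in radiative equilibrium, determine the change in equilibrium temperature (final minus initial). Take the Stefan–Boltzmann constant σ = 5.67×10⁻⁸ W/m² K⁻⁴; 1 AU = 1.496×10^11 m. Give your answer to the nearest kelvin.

d = 18.1 × 1.496×10^11 m = 2.708×10^12 m.
Flux at the orbit: S = L/(4πd²) = 3.59×10^26/(4π·(2.71×10^12)²) = 3.896 W/m².
With α = 0.592, T₁ = 51.45 K.
With α = 0.38, T₂ = 57.13 K.
ΔT = T₂ − T₁ = 5.674 K.

6 kelvin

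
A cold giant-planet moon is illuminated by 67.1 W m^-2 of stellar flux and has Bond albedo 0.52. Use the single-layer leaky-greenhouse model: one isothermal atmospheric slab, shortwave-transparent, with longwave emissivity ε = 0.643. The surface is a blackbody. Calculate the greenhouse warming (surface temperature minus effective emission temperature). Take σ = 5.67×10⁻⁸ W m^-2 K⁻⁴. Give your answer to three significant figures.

The planet radiates to space at T_e = [S(1−α)/(4σ)]^(1/4) = 109.2 K.
For a single slab of emissivity ε, T_s⁴ = 2T_e⁴/(2−ε); thus T_s = 109.2·(1.474)^(1/4) = 120.3 K.
Greenhouse warming: T_s − T_e = 11.12 K.

11.1 kelvin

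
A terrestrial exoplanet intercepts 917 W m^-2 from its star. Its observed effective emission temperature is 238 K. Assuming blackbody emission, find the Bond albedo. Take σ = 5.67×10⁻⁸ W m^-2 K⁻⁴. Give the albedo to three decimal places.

0.206

Energy balance: S(1−α)/4 = σT⁴, so 1−α = 4σT⁴/S.
σT⁴ = 181.9 W m^-2, so 4σT⁴ = 727.7 W m^-2.
Hence α = 1 − 727.7/917.0 = 0.2064.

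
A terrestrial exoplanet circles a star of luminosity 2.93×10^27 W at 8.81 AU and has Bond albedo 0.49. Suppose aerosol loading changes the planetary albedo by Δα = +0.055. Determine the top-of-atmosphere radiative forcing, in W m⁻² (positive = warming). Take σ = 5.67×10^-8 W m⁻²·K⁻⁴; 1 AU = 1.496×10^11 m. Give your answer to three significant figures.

-1.85 W m⁻²

Orbital distance: d = 8.81 AU = 1.318×10^12 m.
Spreading L over a sphere of radius d: S = 2.93×10^27/(4π·1.32×10^12²) = 134.2 W m⁻².
TOA radiative forcing: ΔF = −S·Δα/4 = −134.2·(+0.055)/4 = -1.846 W m⁻².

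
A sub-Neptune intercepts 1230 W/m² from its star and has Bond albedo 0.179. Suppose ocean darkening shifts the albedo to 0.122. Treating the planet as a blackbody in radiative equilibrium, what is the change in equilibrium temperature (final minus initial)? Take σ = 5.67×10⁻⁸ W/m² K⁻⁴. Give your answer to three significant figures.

Initial: T₁ = [S(1−0.179)/(4σ)]^(1/4) = 258.3 K.
With α = 0.122, T₂ = 262.7 K.
ΔT = T₂ − T₁ = 4.371 K.

4.37 kelvin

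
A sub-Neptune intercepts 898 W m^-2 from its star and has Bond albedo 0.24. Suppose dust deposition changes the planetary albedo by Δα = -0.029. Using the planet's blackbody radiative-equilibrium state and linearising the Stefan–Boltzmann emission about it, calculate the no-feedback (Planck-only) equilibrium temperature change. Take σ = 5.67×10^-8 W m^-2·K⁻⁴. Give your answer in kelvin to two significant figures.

Unperturbed T_e = [898.0·(1−0.24)/(4σ)]^¼ = 234.2 K.
The change in absorbed flux is Δ[S(1−α)/4] = −SΔα/4 = 6.511 W m^-2.
Planck response: λ_P = 4σT_e³ = 4·5.67×10⁻⁸·(234.2)³ = 2.914 W m^-2/K.
Hence the no-feedback warming is ΔF/(4σT_e³) = 2.23 K.

2.2 K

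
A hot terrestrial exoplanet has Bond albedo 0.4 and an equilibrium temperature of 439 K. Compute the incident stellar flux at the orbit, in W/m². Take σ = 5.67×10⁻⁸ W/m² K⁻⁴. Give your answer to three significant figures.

14000 W/m²

Invert the energy balance for S: S = 4σT⁴/(1−α).
σT⁴ = 5.67×10⁻⁸·(439)⁴ = 2106 W/m².
So S = 4×2106/(1−0.4) = 14040 W/m².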